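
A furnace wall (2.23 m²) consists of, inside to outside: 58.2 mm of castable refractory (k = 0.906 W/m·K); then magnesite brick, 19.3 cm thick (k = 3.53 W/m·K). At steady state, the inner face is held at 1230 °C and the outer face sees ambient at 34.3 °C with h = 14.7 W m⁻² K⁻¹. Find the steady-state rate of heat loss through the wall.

Treat each layer as a resistance in series:
  R_castable refractory = L/(kA) = 0.0582/(0.906·2.23) = 0.02881 K/W
  R_magnesite brick = L/(kA) = 0.193/(3.53·2.23) = 0.02452 K/W
  R_conv,out = 1/(hA) = 1/(14.7·2.23) = 0.03051 K/W
ΣR = 0.02881 + 0.02452 + 0.03051 = 0.08384 K/W
Q = ΔT/ΣR = (1230 °C − 34.3 °C)/0.08384 = 14300 W

Q = 14.3 kW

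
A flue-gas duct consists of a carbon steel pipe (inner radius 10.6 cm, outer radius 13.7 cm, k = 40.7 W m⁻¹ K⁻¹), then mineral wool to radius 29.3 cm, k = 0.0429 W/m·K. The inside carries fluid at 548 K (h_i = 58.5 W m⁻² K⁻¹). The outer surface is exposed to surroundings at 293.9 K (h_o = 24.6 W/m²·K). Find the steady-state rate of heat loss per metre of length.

Resistance network (inner→outer):
  R'_conv,in = 1/(2πr h) = 1/(2π·0.106·58.5) = 0.02567 m·K/W
  R'_carbon steel = ln(0.137/0.106)/(2πk) = 0.2565/(2π·40.7) = 0.001003 m·K/W
  R'_mineral wool = ln(0.293/0.137)/(2πk) = 0.7602/(2π·0.0429) = 2.820 m·K/W
  R'_conv,out = 1/(2πr h) = 1/(2π·0.293·24.6) = 0.02208 m·K/W
ΣR = 0.02567 + 0.001003 + 2.820 + 0.02208 = 2.869 m·K/W
Q' = ΔT/ΣR = (548 K − 293.9 K)/2.869 = 88.6 W/m

Q' = 88.6 W/m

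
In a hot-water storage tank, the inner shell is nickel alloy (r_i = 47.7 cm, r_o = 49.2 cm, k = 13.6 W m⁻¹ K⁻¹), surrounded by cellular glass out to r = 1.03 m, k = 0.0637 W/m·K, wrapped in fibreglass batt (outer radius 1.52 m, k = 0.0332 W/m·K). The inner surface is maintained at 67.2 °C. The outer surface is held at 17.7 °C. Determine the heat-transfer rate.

Q = 23.8 W

Series thermal resistances, inner to outer:
  R_nickel alloy = (1/0.477 − 1/0.492)/(4πk) = 0.06392/(4π·13.6) = 3.740×10^-4 K/W
  R_cellular glass = (1/0.492 − 1/1.03)/(4πk) = 1.062/(4π·0.0637) = 1.326 K/W
  R_fibreglass batt = (1/1.03 − 1/1.52)/(4πk) = 0.3130/(4π·0.0332) = 0.7502 K/W
ΣR = 3.740×10^-4 + 1.326 + 0.7502 = 2.077 K/W
Q = ΔT/ΣR = (67.2 °C − 17.7 °C)/2.077 = 23.8 W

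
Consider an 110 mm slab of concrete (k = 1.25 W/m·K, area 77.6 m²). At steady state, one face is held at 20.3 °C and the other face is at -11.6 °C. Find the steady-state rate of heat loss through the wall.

Q = kA·ΔT/L = 1.25 × 77.6 × |20.3 °C − -11.6 °C| / 0.110 = 28100 W

Q = 28100 W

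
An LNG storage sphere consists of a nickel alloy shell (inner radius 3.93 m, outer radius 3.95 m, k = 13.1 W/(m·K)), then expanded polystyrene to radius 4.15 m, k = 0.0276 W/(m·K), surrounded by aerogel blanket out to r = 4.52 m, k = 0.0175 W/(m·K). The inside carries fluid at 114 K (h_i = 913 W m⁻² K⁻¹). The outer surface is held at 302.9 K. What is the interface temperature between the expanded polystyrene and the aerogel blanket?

Series thermal resistances, inner to outer:
  R_conv,in = 1/(4πr²h) = 1/(4π·3.93²·913) = 5.643×10^-6 K/W
  R_nickel alloy = (1/3.93 − 1/3.95)/(4πk) = 0.001288/(4π·13.1) = 7.826×10^-6 K/W
  R_expanded polystyrene = (1/3.95 − 1/4.15)/(4πk) = 0.01220/(4π·0.0276) = 0.03518 K/W
  R_aerogel blanket = (1/4.15 − 1/4.52)/(4πk) = 0.01972/(4π·0.0175) = 0.08969 K/W
ΣR = 5.643×10^-6 + 7.826×10^-6 + 0.03518 + 0.08969 = 0.1249 K/W
Q = ΔT/ΣR = (114 K − 302.9 K)/0.1249 = -1512 W
From the inner boundary to the expanded polystyrene/aerogel blanket interface, ΣR_partial = 0.03519 K/W.
T_interface = T_in − Q·ΣR_partial = 114 K − (-1512)(0.03519) = 167 K

T = 167 K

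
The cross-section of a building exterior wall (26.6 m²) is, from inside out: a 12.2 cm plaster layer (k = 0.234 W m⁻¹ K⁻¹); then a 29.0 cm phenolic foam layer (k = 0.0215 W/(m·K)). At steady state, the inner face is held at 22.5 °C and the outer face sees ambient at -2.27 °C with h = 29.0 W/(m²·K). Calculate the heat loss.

Resistance network (inner→outer):
  R_plaster = L/(kA) = 0.122/(0.234·26.6) = 0.01960 K/W
  R_phenolic foam = L/(kA) = 0.290/(0.0215·26.6) = 0.5071 K/W
  R_conv,out = 1/(hA) = 1/(29.0·26.6) = 0.001296 K/W
ΣR = 0.01960 + 0.5071 + 0.001296 = 0.5280 K/W
Q = ΔT/ΣR = (22.5 °C − -2.27 °C)/0.5280 = 46.9 W

Q = 46.9 W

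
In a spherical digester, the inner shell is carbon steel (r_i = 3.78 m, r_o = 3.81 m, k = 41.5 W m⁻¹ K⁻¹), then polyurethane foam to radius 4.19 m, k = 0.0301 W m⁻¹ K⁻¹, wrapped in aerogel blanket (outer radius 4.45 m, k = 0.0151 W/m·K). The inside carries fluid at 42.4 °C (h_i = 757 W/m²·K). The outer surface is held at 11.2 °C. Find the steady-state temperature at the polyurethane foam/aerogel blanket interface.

Resistance network (inner→outer):
  R_conv,in = 1/(4πr²h) = 1/(4π·3.78²·757) = 7.357×10^-6 K/W
  R_carbon steel = (1/3.78 − 1/3.81)/(4πk) = 0.002083/(4π·41.5) = 3.994×10^-6 K/W
  R_polyurethane foam = (1/3.81 − 1/4.19)/(4πk) = 0.02380/(4π·0.0301) = 0.06293 K/W
  R_aerogel blanket = (1/4.19 − 1/4.45)/(4πk) = 0.01394/(4π·0.0151) = 0.07349 K/W
ΣR = 7.357×10^-6 + 3.994×10^-6 + 0.06293 + 0.07349 = 0.1364 K/W
Q = ΔT/ΣR = (42.4 °C − 11.2 °C)/0.1364 = 228.7 W
From the inner boundary to the polyurethane foam/aerogel blanket interface, ΣR_partial = 0.06294 K/W.
T_interface = T_in − Q·ΣR_partial = 42.4 °C − (228.7)(0.06294) = 28.0 °C

T = 28.0 °C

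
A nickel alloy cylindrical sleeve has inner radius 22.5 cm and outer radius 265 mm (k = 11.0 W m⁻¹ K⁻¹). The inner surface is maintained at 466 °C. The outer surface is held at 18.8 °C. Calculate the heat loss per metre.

Q' = 2πk·ΔT/ln(r₂/r₁) = 2π × 11.0 × 447.2 / ln(0.265/0.225) = 1.89×10^5 W/m

Q' = 1.89×10^5 W/m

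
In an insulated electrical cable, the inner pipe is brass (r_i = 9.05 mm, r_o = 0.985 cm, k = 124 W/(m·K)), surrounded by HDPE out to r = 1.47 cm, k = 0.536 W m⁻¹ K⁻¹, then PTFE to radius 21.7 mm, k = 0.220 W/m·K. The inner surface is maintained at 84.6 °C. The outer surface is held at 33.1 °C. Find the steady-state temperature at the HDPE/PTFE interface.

Resistance network (inner→outer):
  R'_brass = ln(0.00985/0.00905)/(2πk) = 0.08471/(2π·124) = 1.087×10^-4 m·K/W
  R'_HDPE = ln(0.0147/0.00985)/(2πk) = 0.4004/(2π·0.536) = 0.1189 m·K/W
  R'_PTFE = ln(0.0217/0.0147)/(2πk) = 0.3895/(2π·0.220) = 0.2818 m·K/W
ΣR = 1.087×10^-4 + 0.1189 + 0.2818 = 0.4008 m·K/W
Q' = ΔT/ΣR = (84.6 °C − 33.1 °C)/0.4008 = 128.5 W/m
From the inner boundary to the HDPE/PTFE interface, ΣR_partial = 0.1190 m·K/W.
T_interface = T_in − Q'·ΣR_partial = 84.6 °C − (128.5)(0.1190) = 69.3 °C

T = 69.3 °C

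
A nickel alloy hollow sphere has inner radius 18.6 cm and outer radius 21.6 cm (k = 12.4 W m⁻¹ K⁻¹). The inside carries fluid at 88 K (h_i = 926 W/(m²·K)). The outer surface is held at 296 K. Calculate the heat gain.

Q = 28.6 kW

Treat each layer as a resistance in series:
  R_conv,in = 1/(4πr²h) = 1/(4π·0.186²·926) = 0.002484 K/W
  R_nickel alloy = (1/0.186 − 1/0.216)/(4πk) = 0.7467/(4π·12.4) = 0.004792 K/W
ΣR = 0.002484 + 0.004792 = 0.007276 K/W
Q = ΔT/ΣR = (88 K − 296 K)/0.007276 = -28600 W
(Negative Q ⇒ heat flows inward; heat gain = 28600 W.)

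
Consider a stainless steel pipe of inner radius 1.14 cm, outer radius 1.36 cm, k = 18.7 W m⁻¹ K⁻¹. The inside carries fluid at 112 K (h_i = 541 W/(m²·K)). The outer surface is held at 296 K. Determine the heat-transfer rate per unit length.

Q' = 6740 W/m

Resistance network (inner→outer):
  R'_conv,in = 1/(2πr h) = 1/(2π·0.0114·541) = 0.02581 m·K/W
  R'_stainless steel = ln(0.0136/0.0114)/(2πk) = 0.1765/(2π·18.7) = 0.001502 m·K/W
ΣR = 0.02581 + 0.001502 = 0.02731 m·K/W
Q' = ΔT/ΣR = (112 K − 296 K)/0.02731 = -6740 W/m
(Negative Q' ⇒ heat flows inward; heat gain = 6740 W/m.)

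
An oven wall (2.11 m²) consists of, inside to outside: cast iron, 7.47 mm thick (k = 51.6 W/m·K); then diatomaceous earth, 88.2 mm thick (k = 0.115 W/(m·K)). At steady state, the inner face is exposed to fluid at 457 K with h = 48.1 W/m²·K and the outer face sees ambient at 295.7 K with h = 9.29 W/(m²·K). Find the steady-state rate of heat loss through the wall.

Q = 380 W

Series thermal resistances, inner to outer:
  R_conv,in = 1/(hA) = 1/(48.1·2.11) = 0.009853 K/W
  R_cast iron = L/(kA) = 0.00747/(51.6·2.11) = 6.861×10^-5 K/W
  R_diatomaceous earth = L/(kA) = 0.0882/(0.115·2.11) = 0.3635 K/W
  R_conv,out = 1/(hA) = 1/(9.29·2.11) = 0.05102 K/W
ΣR = 0.009853 + 6.861×10^-5 + 0.3635 + 0.05102 = 0.4244 K/W
Q = ΔT/ΣR = (457 K − 295.7 K)/0.4244 = 380 W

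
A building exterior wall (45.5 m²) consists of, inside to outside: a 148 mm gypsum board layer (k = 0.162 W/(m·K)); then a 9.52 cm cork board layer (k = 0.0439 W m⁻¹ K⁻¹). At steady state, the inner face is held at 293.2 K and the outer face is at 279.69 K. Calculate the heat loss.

Q = 199 W

Resistance network (inner→outer):
  R_gypsum board = L/(kA) = 0.148/(0.162·45.5) = 0.02008 K/W
  R_cork board = L/(kA) = 0.0952/(0.0439·45.5) = 0.04766 K/W
ΣR = 0.02008 + 0.04766 = 0.06774 K/W
Q = ΔT/ΣR = (293.2 K − 279.69 K)/0.06774 = 199 W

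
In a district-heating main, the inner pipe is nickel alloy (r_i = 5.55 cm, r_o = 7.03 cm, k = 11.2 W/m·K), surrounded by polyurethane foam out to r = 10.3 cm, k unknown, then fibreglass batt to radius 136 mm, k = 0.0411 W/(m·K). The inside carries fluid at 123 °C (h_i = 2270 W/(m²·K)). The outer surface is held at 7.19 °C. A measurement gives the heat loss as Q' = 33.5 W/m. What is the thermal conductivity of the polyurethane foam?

ΣR = ΔT/Q' = |123 − 7.19|/33.5 = 3.457 m·K/W
Known resistances:
  R'_conv,in = 1/(2πr h) = 1/(2π·0.0555·2270) = 0.001263 m·K/W
  R'_nickel alloy = ln(0.0703/0.0555)/(2πk) = 0.2364/(2π·11.2) = 0.003359 m·K/W
  R'_fibreglass batt = ln(0.136/0.103)/(2πk) = 0.2779/(2π·0.0411) = 1.076 m·K/W
R_polyurethane foam = ΣR − ΣR_known = 3.457 − 1.081 = 2.376 m·K/W
ln(r₂/r₁)/(2πk) = 2.376 ⇒ k = 0.3820/(2π·2.376) = 0.0256 W/m·K

k = 0.0256 W/m·K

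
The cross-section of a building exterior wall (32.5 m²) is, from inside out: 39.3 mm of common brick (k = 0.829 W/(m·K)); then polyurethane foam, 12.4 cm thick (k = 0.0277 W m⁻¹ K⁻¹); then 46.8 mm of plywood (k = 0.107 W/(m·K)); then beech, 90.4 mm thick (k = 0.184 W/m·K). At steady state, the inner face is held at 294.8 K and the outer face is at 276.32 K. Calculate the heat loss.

Q = 110 W

Treat each layer as a resistance in series:
  R_common brick = L/(kA) = 0.0393/(0.829·32.5) = 0.001459 K/W
  R_polyurethane foam = L/(kA) = 0.124/(0.0277·32.5) = 0.1377 K/W
  R_plywood = L/(kA) = 0.0468/(0.107·32.5) = 0.01346 K/W
  R_beech = L/(kA) = 0.0904/(0.184·32.5) = 0.01512 K/W
ΣR = 0.001459 + 0.1377 + 0.01346 + 0.01512 = 0.1677 K/W
Q = ΔT/ΣR = (294.8 K − 276.32 K)/0.1677 = 110 W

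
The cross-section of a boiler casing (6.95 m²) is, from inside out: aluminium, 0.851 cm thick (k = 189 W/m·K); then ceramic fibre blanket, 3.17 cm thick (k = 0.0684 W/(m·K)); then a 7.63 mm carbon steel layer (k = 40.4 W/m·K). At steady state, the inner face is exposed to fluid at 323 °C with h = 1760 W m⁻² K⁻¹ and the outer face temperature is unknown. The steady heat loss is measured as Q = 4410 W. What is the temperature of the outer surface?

Series resistances:
  R_conv,in = 1/(hA) = 1/(1760·6.95) = 8.175×10^-5 K/W
  R_aluminium = L/(kA) = 0.00851/(189·6.95) = 6.479×10^-6 K/W
  R_ceramic fibre blanket = L/(kA) = 0.0317/(0.0684·6.95) = 0.06668 K/W
  R_carbon steel = L/(kA) = 0.00763/(40.4·6.95) = 2.717×10^-5 K/W
ΣR = 0.06680 K/W
ΔT = Q·ΣR = 4410 × 0.06680 = 294.6 K
Heat flows outward, so T_out = T_in − ΔT = 323 − 294.6 = 28.4 °C

T_out = 28.4 °C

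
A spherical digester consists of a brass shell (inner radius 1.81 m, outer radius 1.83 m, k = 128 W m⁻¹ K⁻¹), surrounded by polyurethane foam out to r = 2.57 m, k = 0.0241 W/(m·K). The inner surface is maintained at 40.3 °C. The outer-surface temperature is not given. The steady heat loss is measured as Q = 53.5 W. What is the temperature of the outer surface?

T_out = 12.5 °C

Series resistances:
  R_brass = (1/1.81 − 1/1.83)/(4πk) = 0.006038/(4π·128) = 3.754×10^-6 K/W
  R_polyurethane foam = (1/1.83 − 1/2.57)/(4πk) = 0.1573/(4π·0.0241) = 0.5195 K/W
ΣR = 0.5195 K/W
ΔT = Q·ΣR = 53.5 × 0.5195 = 27.79 K
Heat flows outward, so T_out = T_in − ΔT = 40.3 − 27.79 = 12.5 °C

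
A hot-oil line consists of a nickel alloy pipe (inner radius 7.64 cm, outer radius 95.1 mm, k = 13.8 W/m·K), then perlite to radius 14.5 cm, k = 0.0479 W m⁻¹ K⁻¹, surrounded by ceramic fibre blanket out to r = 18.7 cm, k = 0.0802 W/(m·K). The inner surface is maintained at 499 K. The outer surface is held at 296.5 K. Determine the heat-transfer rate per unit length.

Q' = 106 W/m

Resistance network (inner→outer):
  R'_nickel alloy = ln(0.0951/0.0764)/(2πk) = 0.2189/(2π·13.8) = 0.002525 m·K/W
  R'_perlite = ln(0.145/0.0951)/(2πk) = 0.4218/(2π·0.0479) = 1.402 m·K/W
  R'_ceramic fibre blanket = ln(0.187/0.145)/(2πk) = 0.2544/(2π·0.0802) = 0.5048 m·K/W
ΣR = 0.002525 + 1.402 + 0.5048 = 1.909 m·K/W
Q' = ΔT/ΣR = (499 K − 296.5 K)/1.909 = 106 W/m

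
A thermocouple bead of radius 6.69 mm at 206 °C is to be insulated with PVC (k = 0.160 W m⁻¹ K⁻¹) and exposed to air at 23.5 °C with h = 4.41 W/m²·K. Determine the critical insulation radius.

r_cr = 7.26 cm

For a sphere, r_cr = 2k_ins/h = 2·0.160/4.41 = 0.0726 m = 7.26 cm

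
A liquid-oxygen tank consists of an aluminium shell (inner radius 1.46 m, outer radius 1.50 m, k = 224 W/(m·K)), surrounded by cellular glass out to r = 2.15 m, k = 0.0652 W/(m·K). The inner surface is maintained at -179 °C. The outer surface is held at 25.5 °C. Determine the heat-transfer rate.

Q = 831 W

Treat each layer as a resistance in series:
  R_aluminium = (1/1.46 − 1/1.50)/(4πk) = 0.01826/(4π·224) = 6.489×10^-6 K/W
  R_cellular glass = (1/1.50 − 1/2.15)/(4πk) = 0.2016/(4π·0.0652) = 0.2460 K/W
ΣR = 6.489×10^-6 + 0.2460 = 0.2460 K/W
Q = ΔT/ΣR = (-179 °C − 25.5 °C)/0.2460 = -831 W
(Negative Q ⇒ heat flows inward; heat gain = 831 W.)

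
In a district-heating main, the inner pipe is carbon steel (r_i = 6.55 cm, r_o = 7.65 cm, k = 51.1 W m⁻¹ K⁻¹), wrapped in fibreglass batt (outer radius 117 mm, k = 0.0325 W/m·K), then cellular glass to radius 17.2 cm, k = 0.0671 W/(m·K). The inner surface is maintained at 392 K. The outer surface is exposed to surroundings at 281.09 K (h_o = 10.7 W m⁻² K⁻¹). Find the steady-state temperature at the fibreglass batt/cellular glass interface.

T = 317.1 K

Resistance network (inner→outer):
  R'_carbon steel = ln(0.0765/0.0655)/(2πk) = 0.1552/(2π·51.1) = 4.835×10^-4 m·K/W
  R'_fibreglass batt = ln(0.117/0.0765)/(2πk) = 0.4249/(2π·0.0325) = 2.081 m·K/W
  R'_cellular glass = ln(0.172/0.117)/(2πk) = 0.3853/(2π·0.0671) = 0.9139 m·K/W
  R'_conv,out = 1/(2πr h) = 1/(2π·0.172·10.7) = 0.08648 m·K/W
ΣR = 4.835×10^-4 + 2.081 + 0.9139 + 0.08648 = 3.082 m·K/W
Q' = ΔT/ΣR = (392 K − 281.09 K)/3.082 = 35.99 W/m
From the inner boundary to the fibreglass batt/cellular glass interface, ΣR_partial = 2.081 m·K/W.
T_interface = T_in − Q'·ΣR_partial = 392 K − (35.99)(2.081) = 317.1 K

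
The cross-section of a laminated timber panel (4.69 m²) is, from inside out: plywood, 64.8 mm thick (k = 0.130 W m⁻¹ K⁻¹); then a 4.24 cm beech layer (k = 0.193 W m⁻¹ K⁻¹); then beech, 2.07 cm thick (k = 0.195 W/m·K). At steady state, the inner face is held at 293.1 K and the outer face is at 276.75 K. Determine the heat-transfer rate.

Q = 93.0 W

Resistance network (inner→outer):
  R_plywood = L/(kA) = 0.0648/(0.130·4.69) = 0.1063 K/W
  R_beech = L/(kA) = 0.0424/(0.193·4.69) = 0.04684 K/W
  R_beech = L/(kA) = 0.0207/(0.195·4.69) = 0.02263 K/W
ΣR = 0.1063 + 0.04684 + 0.02263 = 0.1758 K/W
Q = ΔT/ΣR = (293.1 K − 276.75 K)/0.1758 = 93.0 W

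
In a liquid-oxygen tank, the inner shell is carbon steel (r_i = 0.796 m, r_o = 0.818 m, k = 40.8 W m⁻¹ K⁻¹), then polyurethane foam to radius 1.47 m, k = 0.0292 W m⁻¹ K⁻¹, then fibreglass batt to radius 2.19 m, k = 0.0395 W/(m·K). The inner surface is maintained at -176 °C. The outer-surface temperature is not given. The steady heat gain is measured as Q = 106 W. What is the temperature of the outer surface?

T_out = 28.4 °C

Sum the resistances:
  R_carbon steel = (1/0.796 − 1/0.818)/(4πk) = 0.03379/(4π·40.8) = 6.590×10^-5 K/W
  R_polyurethane foam = (1/0.818 − 1/1.47)/(4πk) = 0.5422/(4π·0.0292) = 1.478 K/W
  R_fibreglass batt = (1/1.47 − 1/2.19)/(4πk) = 0.2237/(4π·0.0395) = 0.4506 K/W
ΣR = 1.928 K/W
ΔT = Q·ΣR = 106 × 1.928 = 204.4 K
Heat flows inward, so T_out = T_in + ΔT = -176 + 204.4 = 28.4 °C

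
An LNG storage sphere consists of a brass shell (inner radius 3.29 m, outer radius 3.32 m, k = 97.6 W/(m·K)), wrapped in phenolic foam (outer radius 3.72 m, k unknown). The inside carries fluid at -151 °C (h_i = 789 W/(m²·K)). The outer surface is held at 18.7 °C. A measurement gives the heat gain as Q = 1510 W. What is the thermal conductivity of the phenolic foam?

k = 0.0229 W/m·K

ΣR = ΔT/Q = |-151 − 18.7|/1510 = 0.1124 K/W
Known resistances:
  R_conv,in = 1/(4πr²h) = 1/(4π·3.29²·789) = 9.318×10^-6 K/W
  R_brass = (1/3.29 − 1/3.32)/(4πk) = 0.002747/(4π·97.6) = 2.239×10^-6 K/W
R_phenolic foam = ΣR − ΣR_known = 0.1124 − 1.156×10^-5 = 0.1124 K/W
(1/r₁−1/r₂)/(4πk) = 0.1124 ⇒ k = 0.03239/(4π·0.1124) = 0.0229 W/m·K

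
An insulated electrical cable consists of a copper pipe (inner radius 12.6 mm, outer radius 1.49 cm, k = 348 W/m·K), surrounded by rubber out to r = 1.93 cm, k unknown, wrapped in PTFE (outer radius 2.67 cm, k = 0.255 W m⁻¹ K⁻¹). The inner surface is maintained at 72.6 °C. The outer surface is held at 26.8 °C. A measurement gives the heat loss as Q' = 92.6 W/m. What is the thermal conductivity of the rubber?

k = 0.141 W/m·K

ΣR = ΔT/Q' = |72.6 − 26.8|/92.6 = 0.4946 m·K/W
Known resistances:
  R'_copper = ln(0.0149/0.0126)/(2πk) = 0.1677/(2π·348) = 7.668×10^-5 m·K/W
  R'_PTFE = ln(0.0267/0.0193)/(2πk) = 0.3246/(2π·0.255) = 0.2026 m·K/W
R_rubber = ΣR − ΣR_known = 0.4946 − 0.2027 = 0.2919 m·K/W
ln(r₂/r₁)/(2πk) = 0.2919 ⇒ k = 0.2587/(2π·0.2919) = 0.141 W/m·K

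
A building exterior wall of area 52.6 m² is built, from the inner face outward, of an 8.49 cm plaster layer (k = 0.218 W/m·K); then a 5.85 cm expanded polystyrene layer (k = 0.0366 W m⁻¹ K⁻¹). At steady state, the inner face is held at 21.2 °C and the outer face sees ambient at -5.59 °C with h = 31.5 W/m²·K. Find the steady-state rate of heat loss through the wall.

Series thermal resistances, inner to outer:
  R_plaster = L/(kA) = 0.0849/(0.218·52.6) = 0.007404 K/W
  R_expanded polystyrene = L/(kA) = 0.0585/(0.0366·52.6) = 0.03039 K/W
  R_conv,out = 1/(hA) = 1/(31.5·52.6) = 6.035×10^-4 K/W
ΣR = 0.007404 + 0.03039 + 6.035×10^-4 = 0.03840 K/W
Q = ΔT/ΣR = (21.2 °C − -5.59 °C)/0.03840 = 698 W

Q = 698 W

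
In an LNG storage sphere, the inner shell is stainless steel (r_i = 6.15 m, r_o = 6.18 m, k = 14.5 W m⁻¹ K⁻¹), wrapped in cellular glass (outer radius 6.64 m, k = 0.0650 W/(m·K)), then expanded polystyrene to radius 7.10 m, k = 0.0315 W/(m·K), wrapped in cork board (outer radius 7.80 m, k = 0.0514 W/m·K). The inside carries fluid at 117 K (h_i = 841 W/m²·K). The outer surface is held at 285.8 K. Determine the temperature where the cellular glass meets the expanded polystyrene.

Series thermal resistances, inner to outer:
  R_conv,in = 1/(4πr²h) = 1/(4π·6.15²·841) = 2.502×10^-6 K/W
  R_stainless steel = (1/6.15 − 1/6.18)/(4πk) = 7.893×10^-4/(4π·14.5) = 4.332×10^-6 K/W
  R_cellular glass = (1/6.18 − 1/6.64)/(4πk) = 0.01121/(4π·0.0650) = 0.01372 K/W
  R_expanded polystyrene = (1/6.64 − 1/7.10)/(4πk) = 0.009757/(4π·0.0315) = 0.02465 K/W
  R_cork board = (1/7.10 − 1/7.80)/(4πk) = 0.01264/(4π·0.0514) = 0.01957 K/W
ΣR = 2.502×10^-6 + 4.332×10^-6 + 0.01372 + 0.02465 + 0.01957 = 0.05795 K/W
Q = ΔT/ΣR = (117 K − 285.8 K)/0.05795 = -2913 W
From the inner boundary to the cellular glass/expanded polystyrene interface, ΣR_partial = 0.01373 K/W.
T_interface = T_in − Q·ΣR_partial = 117 K − (-2913)(0.01373) = 157 K

T = 157 K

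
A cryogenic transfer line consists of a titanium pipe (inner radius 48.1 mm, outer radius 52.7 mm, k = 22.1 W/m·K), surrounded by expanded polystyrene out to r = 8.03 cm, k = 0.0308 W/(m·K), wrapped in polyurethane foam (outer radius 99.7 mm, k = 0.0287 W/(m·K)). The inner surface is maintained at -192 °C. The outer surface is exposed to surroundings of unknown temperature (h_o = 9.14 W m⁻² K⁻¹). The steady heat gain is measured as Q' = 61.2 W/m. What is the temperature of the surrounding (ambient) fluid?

Series resistances:
  R'_titanium = ln(0.0527/0.0481)/(2πk) = 0.09133/(2π·22.1) = 6.577×10^-4 m·K/W
  R'_expanded polystyrene = ln(0.0803/0.0527)/(2πk) = 0.4212/(2π·0.0308) = 2.176 m·K/W
  R'_polyurethane foam = ln(0.0997/0.0803)/(2πk) = 0.2164/(2π·0.0287) = 1.200 m·K/W
  R'_conv,out = 1/(2πr h) = 1/(2π·0.0997·9.14) = 0.1747 m·K/W
ΣR = 3.552 m·K/W
ΔT = Q'·ΣR = 61.2 × 3.552 = 217.4 K
Heat flows inward, so T_out = T_in + ΔT = -192 + 217.4 = 25.4 °C

T_out = 25.4 °C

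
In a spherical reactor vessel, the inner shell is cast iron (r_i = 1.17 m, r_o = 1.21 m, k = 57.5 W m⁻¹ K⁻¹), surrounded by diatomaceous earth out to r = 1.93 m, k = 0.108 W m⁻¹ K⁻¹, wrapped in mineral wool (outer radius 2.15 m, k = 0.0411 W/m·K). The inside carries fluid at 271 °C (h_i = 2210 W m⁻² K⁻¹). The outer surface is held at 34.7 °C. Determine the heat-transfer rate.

Q = 716 W

Resistance network (inner→outer):
  R_conv,in = 1/(4πr²h) = 1/(4π·1.17²·2210) = 2.630×10^-5 K/W
  R_cast iron = (1/1.17 − 1/1.21)/(4πk) = 0.02825/(4π·57.5) = 3.910×10^-5 K/W
  R_diatomaceous earth = (1/1.21 − 1/1.93)/(4πk) = 0.3083/(4π·0.108) = 0.2272 K/W
  R_mineral wool = (1/1.93 − 1/2.15)/(4πk) = 0.05302/(4π·0.0411) = 0.1027 K/W
ΣR = 2.630×10^-5 + 3.910×10^-5 + 0.2272 + 0.1027 = 0.3300 K/W
Q = ΔT/ΣR = (271 °C − 34.7 °C)/0.3300 = 716 W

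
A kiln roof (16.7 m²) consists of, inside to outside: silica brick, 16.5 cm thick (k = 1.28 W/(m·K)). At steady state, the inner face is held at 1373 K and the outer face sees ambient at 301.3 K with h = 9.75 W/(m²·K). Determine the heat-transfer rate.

Q = 77.3 kW

Series thermal resistances, inner to outer:
  R_silica brick = L/(kA) = 0.165/(1.28·16.7) = 0.007719 K/W
  R_conv,out = 1/(hA) = 1/(9.75·16.7) = 0.006142 K/W
ΣR = 0.007719 + 0.006142 = 0.01386 K/W
Q = ΔT/ΣR = (1373 K − 301.3 K)/0.01386 = 77300 W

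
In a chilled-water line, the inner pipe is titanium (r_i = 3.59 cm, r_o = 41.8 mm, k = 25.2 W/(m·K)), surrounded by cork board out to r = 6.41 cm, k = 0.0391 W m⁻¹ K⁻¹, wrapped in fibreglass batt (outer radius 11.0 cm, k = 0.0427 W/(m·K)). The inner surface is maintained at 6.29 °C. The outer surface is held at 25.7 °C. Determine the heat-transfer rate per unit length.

Resistance network (inner→outer):
  R'_titanium = ln(0.0418/0.0359)/(2πk) = 0.1522/(2π·25.2) = 9.610×10^-4 m·K/W
  R'_cork board = ln(0.0641/0.0418)/(2πk) = 0.4275/(2π·0.0391) = 1.740 m·K/W
  R'_fibreglass batt = ln(0.110/0.0641)/(2πk) = 0.5400/(2π·0.0427) = 2.013 m·K/W
ΣR = 9.610×10^-4 + 1.740 + 2.013 = 3.754 m·K/W
Q' = ΔT/ΣR = (6.29 °C − 25.7 °C)/3.754 = -5.17 W/m
(Negative Q' ⇒ heat flows inward; heat gain = 5.17 W/m.)

Q' = 5.17 W/m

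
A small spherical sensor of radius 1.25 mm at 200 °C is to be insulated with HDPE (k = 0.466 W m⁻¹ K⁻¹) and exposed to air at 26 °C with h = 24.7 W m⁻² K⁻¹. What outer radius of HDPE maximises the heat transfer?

For a sphere, r_cr = 2k_ins/h = 2·0.466/24.7 = 0.0377 m = 3.77 cm

r_cr = 3.77 cm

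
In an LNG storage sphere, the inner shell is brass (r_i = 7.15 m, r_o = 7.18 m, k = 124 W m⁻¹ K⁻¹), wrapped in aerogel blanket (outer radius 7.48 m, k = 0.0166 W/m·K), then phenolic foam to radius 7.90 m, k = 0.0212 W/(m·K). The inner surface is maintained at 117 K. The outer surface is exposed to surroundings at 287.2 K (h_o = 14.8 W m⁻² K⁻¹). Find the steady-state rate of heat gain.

Resistance network (inner→outer):
  R_brass = (1/7.15 − 1/7.18)/(4πk) = 5.844×10^-4/(4π·124) = 3.750×10^-7 K/W
  R_aerogel blanket = (1/7.18 − 1/7.48)/(4πk) = 0.005586/(4π·0.0166) = 0.02678 K/W
  R_phenolic foam = (1/7.48 − 1/7.90)/(4πk) = 0.007108/(4π·0.0212) = 0.02668 K/W
  R_conv,out = 1/(4πr²h) = 1/(4π·7.90²·14.8) = 8.615×10^-5 K/W
ΣR = 3.750×10^-7 + 0.02678 + 0.02668 + 8.615×10^-5 = 0.05355 K/W
Q = ΔT/ΣR = (117 K − 287.2 K)/0.05355 = -3180 W
(Negative Q ⇒ heat flows inward; heat gain = 3180 W.)

Q = 3180 W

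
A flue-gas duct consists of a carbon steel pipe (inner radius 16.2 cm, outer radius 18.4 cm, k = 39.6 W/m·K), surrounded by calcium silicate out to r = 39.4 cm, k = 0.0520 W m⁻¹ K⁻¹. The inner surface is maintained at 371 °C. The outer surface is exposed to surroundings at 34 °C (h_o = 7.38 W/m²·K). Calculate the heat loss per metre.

Treat each layer as a resistance in series:
  R'_carbon steel = ln(0.184/0.162)/(2πk) = 0.1273/(2π·39.6) = 5.118×10^-4 m·K/W
  R'_calcium silicate = ln(0.394/0.184)/(2πk) = 0.7614/(2π·0.0520) = 2.330 m·K/W
  R'_conv,out = 1/(2πr h) = 1/(2π·0.394·7.38) = 0.05474 m·K/W
ΣR = 5.118×10^-4 + 2.330 + 0.05474 = 2.385 m·K/W
Q' = ΔT/ΣR = (371 °C − 34 °C)/2.385 = 141 W/m

Q' = 141 W/m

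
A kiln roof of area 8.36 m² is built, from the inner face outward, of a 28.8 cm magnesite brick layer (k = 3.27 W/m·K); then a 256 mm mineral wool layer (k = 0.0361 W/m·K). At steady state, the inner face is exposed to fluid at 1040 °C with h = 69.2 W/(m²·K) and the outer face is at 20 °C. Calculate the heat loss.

Q = 1190 W

Treat each layer as a resistance in series:
  R_conv,in = 1/(hA) = 1/(69.2·8.36) = 0.001729 K/W
  R_magnesite brick = L/(kA) = 0.288/(3.27·8.36) = 0.01054 K/W
  R_mineral wool = L/(kA) = 0.256/(0.0361·8.36) = 0.8483 K/W
ΣR = 0.001729 + 0.01054 + 0.8483 = 0.8606 K/W
Q = ΔT/ΣR = (1040 °C − 20 °C)/0.8606 = 1190 W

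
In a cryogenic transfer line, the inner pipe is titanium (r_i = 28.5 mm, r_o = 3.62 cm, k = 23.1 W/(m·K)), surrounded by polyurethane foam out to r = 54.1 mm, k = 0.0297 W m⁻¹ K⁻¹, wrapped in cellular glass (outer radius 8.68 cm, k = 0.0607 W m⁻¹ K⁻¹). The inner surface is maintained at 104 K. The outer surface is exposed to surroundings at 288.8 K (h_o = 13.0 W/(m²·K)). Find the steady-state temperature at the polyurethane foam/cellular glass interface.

Resistance network (inner→outer):
  R'_titanium = ln(0.0362/0.0285)/(2πk) = 0.2392/(2π·23.1) = 0.001648 m·K/W
  R'_polyurethane foam = ln(0.0541/0.0362)/(2πk) = 0.4018/(2π·0.0297) = 2.153 m·K/W
  R'_cellular glass = ln(0.0868/0.0541)/(2πk) = 0.4728/(2π·0.0607) = 1.240 m·K/W
  R'_conv,out = 1/(2πr h) = 1/(2π·0.0868·13.0) = 0.1410 m·K/W
ΣR = 0.001648 + 2.153 + 1.240 + 0.1410 = 3.536 m·K/W
Q' = ΔT/ΣR = (104 K − 288.8 K)/3.536 = -52.26 W/m
From the inner boundary to the polyurethane foam/cellular glass interface, ΣR_partial = 2.155 m·K/W.
T_interface = T_in − Q'·ΣR_partial = 104 K − (-52.26)(2.155) = 216.6 K

T = 216.6 K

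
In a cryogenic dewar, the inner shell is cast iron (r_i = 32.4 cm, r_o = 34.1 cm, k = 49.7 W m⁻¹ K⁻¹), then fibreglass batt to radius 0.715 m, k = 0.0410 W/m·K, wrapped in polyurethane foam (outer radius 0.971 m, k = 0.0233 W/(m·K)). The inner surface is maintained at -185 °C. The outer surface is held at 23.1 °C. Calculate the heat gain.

Resistance network (inner→outer):
  R_cast iron = (1/0.324 − 1/0.341)/(4πk) = 0.1539/(4π·49.7) = 2.464×10^-4 K/W
  R_fibreglass batt = (1/0.341 − 1/0.715)/(4πk) = 1.534/(4π·0.0410) = 2.977 K/W
  R_polyurethane foam = (1/0.715 − 1/0.971)/(4πk) = 0.3687/(4π·0.0233) = 1.259 K/W
ΣR = 2.464×10^-4 + 2.977 + 1.259 = 4.236 K/W
Q = ΔT/ΣR = (-185 °C − 23.1 °C)/4.236 = -49.1 W
(Negative Q ⇒ heat flows inward; heat gain = 49.1 W.)

Q = 49.1 W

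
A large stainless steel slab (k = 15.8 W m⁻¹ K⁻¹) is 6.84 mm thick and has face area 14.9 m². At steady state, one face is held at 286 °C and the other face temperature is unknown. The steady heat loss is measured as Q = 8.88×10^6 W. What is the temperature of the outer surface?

Sum the resistances:
  R_stainless steel = L/(kA) = 0.00684/(15.8·14.9) = 2.905×10^-5 K/W
ΣR = 2.905×10^-5 K/W
ΔT = Q·ΣR = 8.88×10^6 × 2.905×10^-5 = 258.0 K
Heat flows outward, so T_out = T_in − ΔT = 286 − 258.0 = 28.0 °C

T_out = 28.0 °C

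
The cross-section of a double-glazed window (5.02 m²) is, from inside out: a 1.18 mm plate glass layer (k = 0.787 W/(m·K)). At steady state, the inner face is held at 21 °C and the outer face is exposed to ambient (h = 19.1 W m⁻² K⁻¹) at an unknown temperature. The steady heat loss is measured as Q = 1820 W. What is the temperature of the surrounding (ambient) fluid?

T_out = 1.47 °C

Sum the resistances:
  R_plate glass = L/(kA) = 0.00118/(0.787·5.02) = 2.987×10^-4 K/W
  R_conv,out = 1/(hA) = 1/(19.1·5.02) = 0.01043 K/W
ΣR = 0.01073 K/W
ΔT = Q·ΣR = 1820 × 0.01073 = 19.53 K
Heat flows outward, so T_out = T_in − ΔT = 21 − 19.53 = 1.47 °C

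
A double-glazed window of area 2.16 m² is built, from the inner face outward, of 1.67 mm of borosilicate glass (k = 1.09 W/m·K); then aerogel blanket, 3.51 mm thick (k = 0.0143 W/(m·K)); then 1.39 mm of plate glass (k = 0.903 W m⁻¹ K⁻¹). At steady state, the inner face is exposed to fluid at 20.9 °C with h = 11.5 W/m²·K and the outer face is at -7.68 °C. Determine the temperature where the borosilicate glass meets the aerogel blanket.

Series thermal resistances, inner to outer:
  R_conv,in = 1/(hA) = 1/(11.5·2.16) = 0.04026 K/W
  R_borosilicate glass = L/(kA) = 0.00167/(1.09·2.16) = 7.093×10^-4 K/W
  R_aerogel blanket = L/(kA) = 0.00351/(0.0143·2.16) = 0.1136 K/W
  R_plate glass = L/(kA) = 0.00139/(0.903·2.16) = 7.126×10^-4 K/W
ΣR = 0.04026 + 7.093×10^-4 + 0.1136 + 7.126×10^-4 = 0.1553 K/W
Q = ΔT/ΣR = (20.9 °C − -7.68 °C)/0.1553 = 184.0 W
From the inner boundary to the borosilicate glass/aerogel blanket interface, ΣR_partial = 0.04097 K/W.
T_interface = T_in − Q·ΣR_partial = 20.9 °C − (184.0)(0.04097) = 13.4 °C

T = 13.4 °C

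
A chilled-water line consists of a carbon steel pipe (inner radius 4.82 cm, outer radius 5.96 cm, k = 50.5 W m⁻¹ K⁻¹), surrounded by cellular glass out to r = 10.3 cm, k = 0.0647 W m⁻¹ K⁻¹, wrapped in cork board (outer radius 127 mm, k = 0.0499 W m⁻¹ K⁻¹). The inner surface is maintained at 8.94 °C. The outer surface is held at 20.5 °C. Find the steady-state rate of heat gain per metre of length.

Resistance network (inner→outer):
  R'_carbon steel = ln(0.0596/0.0482)/(2πk) = 0.2123/(2π·50.5) = 6.691×10^-4 m·K/W
  R'_cellular glass = ln(0.103/0.0596)/(2πk) = 0.5471/(2π·0.0647) = 1.346 m·K/W
  R'_cork board = ln(0.127/0.103)/(2πk) = 0.2095/(2π·0.0499) = 0.6681 m·K/W
ΣR = 6.691×10^-4 + 1.346 + 0.6681 = 2.015 m·K/W
Q' = ΔT/ΣR = (8.94 °C − 20.5 °C)/2.015 = -5.74 W/m
(Negative Q' ⇒ heat flows inward; heat gain = 5.74 W/m.)

Q' = 5.74 W/m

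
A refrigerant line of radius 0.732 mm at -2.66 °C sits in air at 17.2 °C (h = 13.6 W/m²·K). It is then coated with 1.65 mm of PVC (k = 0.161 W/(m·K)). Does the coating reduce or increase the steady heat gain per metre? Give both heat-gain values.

increases: 1.24 → 3.27 W/m

Critical radius for a cylinder: r_cr = k/h = 0.0118 m = 1.18 cm.
Outer radius after coating: r₂ = 7.32×10^-4 + 0.00165 = 0.002382 m.
Since r₁ < r_cr and r₂ ≤ r_cr, the coating moves toward the maximum at r_cr — heat gain rises.
Bare: R = 1/(2πr₁h) = 15.99 m·K/W; Q = 19.86/15.99 = 1.24 W/m.
Coated: R = R_cond + R_conv = 6.079 m·K/W; Q = 19.86/6.079 = 3.27 W/m.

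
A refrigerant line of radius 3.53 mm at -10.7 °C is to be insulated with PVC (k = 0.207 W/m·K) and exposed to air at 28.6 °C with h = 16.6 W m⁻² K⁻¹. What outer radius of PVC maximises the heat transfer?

For a cylinder, r_cr = k_ins/h = 0.207/16.6 = 0.0125 m = 1.25 cm

r_cr = 1.25 cm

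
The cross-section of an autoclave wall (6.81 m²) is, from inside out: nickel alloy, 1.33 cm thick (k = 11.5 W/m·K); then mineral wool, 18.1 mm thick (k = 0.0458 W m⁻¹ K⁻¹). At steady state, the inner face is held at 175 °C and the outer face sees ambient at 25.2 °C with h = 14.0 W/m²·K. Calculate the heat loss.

Series thermal resistances, inner to outer:
  R_nickel alloy = L/(kA) = 0.0133/(11.5·6.81) = 1.698×10^-4 K/W
  R_mineral wool = L/(kA) = 0.0181/(0.0458·6.81) = 0.05803 K/W
  R_conv,out = 1/(hA) = 1/(14.0·6.81) = 0.01049 K/W
ΣR = 1.698×10^-4 + 0.05803 + 0.01049 = 0.06869 K/W
Q = ΔT/ΣR = (175 °C − 25.2 °C)/0.06869 = 2180 W

Q = 2180 W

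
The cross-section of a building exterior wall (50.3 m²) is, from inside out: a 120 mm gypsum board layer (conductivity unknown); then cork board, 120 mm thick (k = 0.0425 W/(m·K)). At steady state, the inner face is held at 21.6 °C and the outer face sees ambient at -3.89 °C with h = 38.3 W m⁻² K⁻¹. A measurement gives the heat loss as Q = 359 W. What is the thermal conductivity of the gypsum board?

k = 0.166 W/m·K

ΣR = ΔT/Q = |21.6 − -3.89|/359 = 0.07100 K/W
Known resistances:
  R_cork board = L/(kA) = 0.120/(0.0425·50.3) = 0.05613 K/W
  R_conv,out = 1/(hA) = 1/(38.3·50.3) = 5.191×10^-4 K/W
R_gypsum board = ΣR − ΣR_known = 0.07100 − 0.05665 = 0.01435 K/W
L/(kA) = 0.01435 ⇒ k = 0.120/(0.01435·50.3) = 0.166 W/m·K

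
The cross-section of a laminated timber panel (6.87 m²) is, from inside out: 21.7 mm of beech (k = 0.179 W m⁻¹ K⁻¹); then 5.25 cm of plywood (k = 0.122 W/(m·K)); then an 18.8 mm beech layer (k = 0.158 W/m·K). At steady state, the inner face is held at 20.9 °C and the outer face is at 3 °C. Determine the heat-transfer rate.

Resistance network (inner→outer):
  R_beech = L/(kA) = 0.0217/(0.179·6.87) = 0.01765 K/W
  R_plywood = L/(kA) = 0.0525/(0.122·6.87) = 0.06264 K/W
  R_beech = L/(kA) = 0.0188/(0.158·6.87) = 0.01732 K/W
ΣR = 0.01765 + 0.06264 + 0.01732 = 0.09761 K/W
Q = ΔT/ΣR = (20.9 °C − 3 °C)/0.09761 = 183 W

Q = 183 W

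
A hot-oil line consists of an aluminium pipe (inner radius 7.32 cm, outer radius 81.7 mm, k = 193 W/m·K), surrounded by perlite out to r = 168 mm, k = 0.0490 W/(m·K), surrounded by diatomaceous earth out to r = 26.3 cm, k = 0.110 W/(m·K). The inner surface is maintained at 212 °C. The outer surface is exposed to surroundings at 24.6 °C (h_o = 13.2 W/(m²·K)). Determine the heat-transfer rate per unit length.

Treat each layer as a resistance in series:
  R'_aluminium = ln(0.0817/0.0732)/(2πk) = 0.1099/(2π·193) = 9.059×10^-5 m·K/W
  R'_perlite = ln(0.168/0.0817)/(2πk) = 0.7209/(2π·0.0490) = 2.342 m·K/W
  R'_diatomaceous earth = ln(0.263/0.168)/(2πk) = 0.4482/(2π·0.110) = 0.6485 m·K/W
  R'_conv,out = 1/(2πr h) = 1/(2π·0.263·13.2) = 0.04584 m·K/W
ΣR = 9.059×10^-5 + 2.342 + 0.6485 + 0.04584 = 3.036 m·K/W
Q' = ΔT/ΣR = (212 °C − 24.6 °C)/3.036 = 61.7 W/m

Q' = 61.7 W/m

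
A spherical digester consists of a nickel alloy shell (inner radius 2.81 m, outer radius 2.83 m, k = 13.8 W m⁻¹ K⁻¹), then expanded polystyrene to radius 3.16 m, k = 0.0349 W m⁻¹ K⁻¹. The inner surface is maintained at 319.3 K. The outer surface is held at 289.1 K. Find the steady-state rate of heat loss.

Q = 359 W

Resistance network (inner→outer):
  R_nickel alloy = (1/2.81 − 1/2.83)/(4πk) = 0.002515/(4π·13.8) = 1.450×10^-5 K/W
  R_expanded polystyrene = (1/2.83 − 1/3.16)/(4πk) = 0.03690/(4π·0.0349) = 0.08414 K/W
ΣR = 1.450×10^-5 + 0.08414 = 0.08415 K/W
Q = ΔT/ΣR = (319.3 K − 289.1 K)/0.08415 = 359 W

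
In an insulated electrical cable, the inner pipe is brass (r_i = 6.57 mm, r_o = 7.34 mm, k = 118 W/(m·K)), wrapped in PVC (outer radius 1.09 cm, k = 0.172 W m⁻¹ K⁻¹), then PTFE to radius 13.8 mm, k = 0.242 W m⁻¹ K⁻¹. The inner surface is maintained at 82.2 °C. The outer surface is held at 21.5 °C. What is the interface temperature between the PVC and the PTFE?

T = 39.6 °C

Treat each layer as a resistance in series:
  R'_brass = ln(0.00734/0.00657)/(2πk) = 0.1108/(2π·118) = 1.495×10^-4 m·K/W
  R'_PVC = ln(0.0109/0.00734)/(2πk) = 0.3954/(2π·0.172) = 0.3659 m·K/W
  R'_PTFE = ln(0.0138/0.0109)/(2πk) = 0.2359/(2π·0.242) = 0.1551 m·K/W
ΣR = 1.495×10^-4 + 0.3659 + 0.1551 = 0.5211 m·K/W
Q' = ΔT/ΣR = (82.2 °C − 21.5 °C)/0.5211 = 116.5 W/m
From the inner boundary to the PVC/PTFE interface, ΣR_partial = 0.3660 m·K/W.
T_interface = T_in − Q'·ΣR_partial = 82.2 °C − (116.5)(0.3660) = 39.6 °C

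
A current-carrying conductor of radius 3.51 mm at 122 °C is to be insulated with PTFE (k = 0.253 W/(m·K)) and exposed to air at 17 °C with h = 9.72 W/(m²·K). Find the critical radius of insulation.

For a cylinder, r_cr = k_ins/h = 0.253/9.72 = 0.0260 m = 2.60 cm

r_cr = 2.60 cm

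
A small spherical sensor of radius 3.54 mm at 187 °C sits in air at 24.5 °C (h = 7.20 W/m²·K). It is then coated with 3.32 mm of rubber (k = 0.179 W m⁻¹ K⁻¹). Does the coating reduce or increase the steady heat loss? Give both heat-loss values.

increases: 0.184 → 0.550 W

Critical radius for a sphere: r_cr = 2k/h = 0.0497 m = 4.97 cm.
Outer radius after coating: r₂ = 0.00354 + 0.00332 = 0.00686 m.
Since r₁ < r_cr and r₂ ≤ r_cr, the coating moves toward the maximum at r_cr — heat loss rises.
Bare: R = 1/(4πr₁²h) = 882.0 K/W; Q = 162.5/882.0 = 0.184 W.
Coated: R = R_cond + R_conv = 295.6 K/W; Q = 162.5/295.6 = 0.550 W.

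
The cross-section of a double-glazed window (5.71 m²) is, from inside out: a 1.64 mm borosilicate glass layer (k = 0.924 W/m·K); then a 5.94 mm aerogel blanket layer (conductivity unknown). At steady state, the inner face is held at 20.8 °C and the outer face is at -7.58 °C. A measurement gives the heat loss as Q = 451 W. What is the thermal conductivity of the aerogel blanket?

ΣR = ΔT/Q = |20.8 − -7.58|/451 = 0.06293 K/W
Known resistances:
  R_borosilicate glass = L/(kA) = 0.00164/(0.924·5.71) = 3.108×10^-4 K/W
R_aerogel blanket = ΣR − ΣR_known = 0.06293 − 3.108×10^-4 = 0.06262 K/W
L/(kA) = 0.06262 ⇒ k = 0.00594/(0.06262·5.71) = 0.0166 W/m·K

k = 0.0166 W/m·K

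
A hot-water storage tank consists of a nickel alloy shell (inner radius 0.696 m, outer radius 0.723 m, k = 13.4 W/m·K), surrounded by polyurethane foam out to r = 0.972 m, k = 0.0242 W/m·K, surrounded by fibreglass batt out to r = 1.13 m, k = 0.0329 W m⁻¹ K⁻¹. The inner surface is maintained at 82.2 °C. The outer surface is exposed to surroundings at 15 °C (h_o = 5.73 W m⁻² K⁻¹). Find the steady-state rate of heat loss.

Q = 44.1 W

Treat each layer as a resistance in series:
  R_nickel alloy = (1/0.696 − 1/0.723)/(4πk) = 0.05366/(4π·13.4) = 3.186×10^-4 K/W
  R_polyurethane foam = (1/0.723 − 1/0.972)/(4πk) = 0.3543/(4π·0.0242) = 1.165 K/W
  R_fibreglass batt = (1/0.972 − 1/1.13)/(4πk) = 0.1439/(4π·0.0329) = 0.3479 K/W
  R_conv,out = 1/(4πr²h) = 1/(4π·1.13²·5.73) = 0.01088 K/W
ΣR = 3.186×10^-4 + 1.165 + 0.3479 + 0.01088 = 1.524 K/W
Q = ΔT/ΣR = (82.2 °C − 15 °C)/1.524 = 44.1 W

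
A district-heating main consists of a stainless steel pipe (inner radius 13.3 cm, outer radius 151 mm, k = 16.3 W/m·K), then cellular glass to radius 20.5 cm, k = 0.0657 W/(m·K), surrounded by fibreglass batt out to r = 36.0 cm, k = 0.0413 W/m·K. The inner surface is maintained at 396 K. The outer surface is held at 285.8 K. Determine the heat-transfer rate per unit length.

Series thermal resistances, inner to outer:
  R'_stainless steel = ln(0.151/0.133)/(2πk) = 0.1269/(2π·16.3) = 0.001239 m·K/W
  R'_cellular glass = ln(0.205/0.151)/(2πk) = 0.3057/(2π·0.0657) = 0.7406 m·K/W
  R'_fibreglass batt = ln(0.360/0.205)/(2πk) = 0.5631/(2π·0.0413) = 2.170 m·K/W
ΣR = 0.001239 + 0.7406 + 2.170 = 2.912 m·K/W
Q' = ΔT/ΣR = (396 K − 285.8 K)/2.912 = 37.8 W/m

Q' = 37.8 W/m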